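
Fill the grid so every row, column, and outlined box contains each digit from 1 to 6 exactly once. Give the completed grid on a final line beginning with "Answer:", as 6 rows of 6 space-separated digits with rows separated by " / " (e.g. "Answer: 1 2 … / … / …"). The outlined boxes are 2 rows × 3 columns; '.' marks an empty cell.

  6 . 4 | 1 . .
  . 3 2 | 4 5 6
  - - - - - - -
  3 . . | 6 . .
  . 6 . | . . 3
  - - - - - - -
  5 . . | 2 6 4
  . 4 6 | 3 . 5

Step 1. [r3c6∈{1,2}] across col 6, 1 lands solely at r3c6. So r3c6=1.
Step 2. [r4c1∈{1,2,4}] across col 1, 4 lands solely at r4c1. So r4c1=4.
Step 3. [r3c3∈{5}] r3c3's peers cover all but 5, so r3c3=5.
Step 4. [r5c2∈{1}] r5c2 has the single candidate 1, so r5c2=1.
Step 5. [r4c5∈{2}] only 2 remains possible at r4c5, so r4c5=2.
Step 6. [r6c5∈{1}] nothing but 1 survives at r6c5. So r6c5=1.
Step 7. [r5c3∈{3}] only 3 remains possible at r5c3. So r5c3=3.
Step 8. [r6c1∈{2}] nothing but 2 survives at r6c1. So r6c1=2.
Step 9. [r1c5∈{3}] nothing but 3 survives at r1c5. So r1c5=3.
Step 10. [r1c6∈{2}] only 2 remains possible at r1c6. So r1c6=2.
Step 11. [r2c1∈{1}] r2c1 has the single candidate 1, so r2c1=1.
Step 12. [r4c4∈{5}] nothing but 5 survives at r4c4. So r4c4=5.
Step 13. [r3c5∈{4}] nothing but 4 survives at r3c5, so r3c5=4.
Step 14. [r3c2∈{2}] nothing but 2 survives at r3c2. So r3c2=2.
Step 15. [r1c2∈{5}] nothing but 5 survives at r1c2. So r1c2=5.
Step 16. [r4c3∈{1}] nothing but 1 survives at r4c3 ⇒ r4c3=1.

Answer: 6 5 4 1 3 2 / 1 3 2 4 5 6 / 3 2 5 6 4 1 / 4 6 1 5 2 3 / 5 1 3 2 6 4 / 2 4 6 3 1 5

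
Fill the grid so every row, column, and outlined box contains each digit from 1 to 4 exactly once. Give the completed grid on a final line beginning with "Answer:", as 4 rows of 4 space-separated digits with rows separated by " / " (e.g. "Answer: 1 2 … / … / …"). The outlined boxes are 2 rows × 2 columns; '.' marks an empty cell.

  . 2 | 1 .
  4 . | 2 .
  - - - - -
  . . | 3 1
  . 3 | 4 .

Step 1. [r3c1∈{2}] r3c1 is down to just 2. So r3c1=2.
Step 2. [r1c4∈{3,4}] row 1 places 4 nowhere but r1c4 ⇒ r1c4=4.
Step 3. [r3c2∈{4}] only 4 remains possible at r3c2, so r3c2=4.
Step 4. [r2c2∈{1}] only 1 remains possible at r2c2 ⇒ r2c2=1.
Step 5. [r4c1∈{1}] r4c1 has the single candidate 1 ⇒ r4c1=1.
Step 6. [r4c4∈{2}] r4c4 is down to just 2, so r4c4=2.
Step 7. [r2c4∈{3}] r2c4 has the single candidate 3. So r2c4=3.
Step 8. [r1c1∈{3}] r1c1 is down to just 3. So r1c1=3.

Answer: 3 2 1 4 / 4 1 2 3 / 2 4 3 1 / 1 3 4 2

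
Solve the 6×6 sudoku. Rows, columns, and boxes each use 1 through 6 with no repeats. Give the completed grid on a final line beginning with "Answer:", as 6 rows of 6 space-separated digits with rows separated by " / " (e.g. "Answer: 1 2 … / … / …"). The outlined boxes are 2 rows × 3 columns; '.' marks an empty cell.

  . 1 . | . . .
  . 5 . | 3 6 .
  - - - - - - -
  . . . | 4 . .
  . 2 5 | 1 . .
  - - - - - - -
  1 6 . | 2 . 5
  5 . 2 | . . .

Step 1. [r4c5∈{3}] only 3 remains possible at r4c5 ⇒ r4c5=3.
Step 2. [r2c3∈{4}] r2c3 has the single candidate 4 ⇒ r2c3=4.
Step 3. [r6c6∈{1,3,4,6}] 3 has one home in col 6: r6c6 ⇒ r6c6=3.
Step 4. [r1c6∈{2,4}] across col 6, 4 lands solely at r1c6. So r1c6=4.
Step 5. [r2c1∈{2}] r2c1's peers cover all but 2. So r2c1=2.
Step 6. [r3c5∈{2,5}] r3c5 is the only open cell in row 3 admitting 5 ⇒ r3c5=5.
Step 7. [r3c3∈{1,3,6}] across row 3, 1 lands solely at r3c3. So r3c3=1.
Step 8. [r1c3∈{3,6}] in col 3, 6 fits only at r1c3 ⇒ r1c3=6.
Step 9. [r4c6∈{6}] r4c6 has the single candidate 6, so r4c6=6.
Step 10. [r1c1∈{3}] r1c1 is down to just 3 ⇒ r1c1=3.
Step 11. [r6c2∈{4}] nothing but 4 survives at r6c2, so r6c2=4.
Step 12. [r5c3∈{3}] r5c3 has the single candidate 3 ⇒ r5c3=3.
Step 13. [r3c6∈{2}] r3c6 is down to just 2, so r3c6=2.
Step 14. [r3c1∈{6}] nothing but 6 survives at r3c1. So r3c1=6.
Step 15. [r2c6∈{1}] r2c6's peers cover all but 1. So r2c6=1.
Step 16. [r4c1∈{4}] r4c1's peers cover all but 4, so r4c1=4.
Step 17. [r3c2∈{3}] r3c2's peers cover all but 3 ⇒ r3c2=3.
Step 18. [r6c5∈{1}] r6c5's peers cover all but 1 ⇒ r6c5=1.
Step 19. [r1c5∈{2}] r1c5 is down to just 2 ⇒ r1c5=2.
Step 20. [r5c5∈{4}] only 4 remains possible at r5c5. So r5c5=4.
Step 21. [r1c4∈{5}] r1c4's peers cover all but 5. So r1c4=5.
Step 22. [r6c4∈{6}] r6c4 is down to just 6 ⇒ r6c4=6.

Answer: 3 1 6 5 2 4 / 2 5 4 3 6 1 / 6 3 1 4 5 2 / 4 2 5 1 3 6 / 1 6 3 2 4 5 / 5 4 2 6 1 3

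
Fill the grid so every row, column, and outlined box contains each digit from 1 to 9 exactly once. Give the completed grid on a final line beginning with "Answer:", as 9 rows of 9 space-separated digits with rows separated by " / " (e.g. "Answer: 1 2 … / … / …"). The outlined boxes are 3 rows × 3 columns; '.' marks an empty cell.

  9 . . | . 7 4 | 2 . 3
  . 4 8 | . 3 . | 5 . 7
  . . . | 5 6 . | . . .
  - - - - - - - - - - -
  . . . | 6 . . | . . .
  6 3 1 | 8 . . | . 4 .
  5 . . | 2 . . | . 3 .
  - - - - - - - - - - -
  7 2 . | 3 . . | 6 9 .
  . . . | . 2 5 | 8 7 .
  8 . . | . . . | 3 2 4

Step 1. [r8c9∈{1}] only 1 remains possible at r8c9 ⇒ r8c9=1.
Step 2. [r9c2∈{1,5,6,9}] in box 7, 1 fits only at r9c2, so r9c2=1.
Step 3. [r9c5∈{9}] r9c5's peers cover all but 9, so r9c5=9.
Step 4. [r3c6∈{1,2,8,9}] in box 2, 8 fits only at r3c6 ⇒ r3c6=8.
Step 5. [r4c8∈{1,5,8}] r4c8 is the only open cell in col 8 admitting 5 ⇒ r4c8=5.
Step 6. [r3c9∈{9}] r3c9 is down to just 9. So r3c9=9.
Step 7. [r7c6∈{1}] only 1 remains possible at r7c6 ⇒ r7c6=1.
Step 8. [r3c8∈{1}] r3c8's peers cover all but 1, so r3c8=1.
Step 9. [r3c2∈{7}] nothing but 7 survives at r3c2 ⇒ r3c2=7.
Step 10. [r9c3∈{5,6}] 5 has one home in row 9: r9c3 ⇒ r9c3=5.
Step 11. [r7c3∈{4}] r7c3 is down to just 4 ⇒ r7c3=4.
Step 12. [r1c3∈{6}] r1c3 has the single candidate 6. So r1c3=6.
Step 13. [r4c1∈{2,4}] r4c1 is the only open cell in col 1 admitting 4. So r4c1=4.
Step 14. [r4c3∈{2,7,9}] box 4 places 2 nowhere but r4c3. So r4c3=2.
Step 15. [r6c3∈{7,9}] 7 has one home in col 3: r6c3. So r6c3=7.
Step 16. [r6c6∈{9}] r6c6 has the single candidate 9 ⇒ r6c6=9.
Step 17. [r5c6∈{7}] r5c6 has the single candidate 7, so r5c6=7.
Step 18. [r4c2∈{8,9}] r4c2 is the only open cell in box 4 admitting 9. So r4c2=9.
Step 19. [r2c1∈{1,2}] col 1 places 1 nowhere but r2c1. So r2c1=1.
Step 20. [r8c1∈{3}] r8c1 has the single candidate 3, so r8c1=3.
Step 21. [r4c5∈{1}] r4c5 has the single candidate 1. So r4c5=1.
Step 22. [r4c9∈{8}] r4c9's peers cover all but 8 ⇒ r4c9=8.
Step 23. [r6c2∈{8}] r6c2's peers cover all but 8. So r6c2=8.
Step 24. [r3c3∈{3}] r3c3 is down to just 3 ⇒ r3c3=3.
Step 25. [r5c7∈{9}] r5c7's peers cover all but 9, so r5c7=9.
Step 26. [r7c9∈{5}] only 5 remains possible at r7c9, so r7c9=5.
Step 27. [r8c3∈{9}] r8c3 has the single candidate 9. So r8c3=9.
Step 28. [r8c4∈{4}] r8c4's peers cover all but 4 ⇒ r8c4=4.
Step 29. [r9c4∈{7}] only 7 remains possible at r9c4 ⇒ r9c4=7.
Step 30. [r1c8∈{8}] r1c8's peers cover all but 8, so r1c8=8.
Step 31. [r9c6∈{6}] nothing but 6 survives at r9c6, so r9c6=6.
Step 32. [r8c2∈{6}] r8c2 is down to just 6, so r8c2=6.
Step 33. [r1c4∈{1}] r1c4's peers cover all but 1. So r1c4=1.
Step 34. [r5c9∈{2}] r5c9 is down to just 2. So r5c9=2.
Step 35. [r5c5∈{5}] r5c5's peers cover all but 5, so r5c5=5.
Step 36. [r2c4∈{9}] r2c4 is down to just 9 ⇒ r2c4=9.
Step 37. [r4c7∈{7}] r4c7 has the single candidate 7 ⇒ r4c7=7.
Step 38. [r4c6∈{3}] r4c6 is down to just 3. So r4c6=3.
Step 39. [r7c5∈{8}] r7c5's peers cover all but 8. So r7c5=8.
Step 40. [r6c9∈{6}] r6c9's peers cover all but 6. So r6c9=6.
Step 41. [r2c6∈{2}] r2c6's peers cover all but 2, so r2c6=2.
Step 42. [r3c7∈{4}] r3c7's peers cover all but 4. So r3c7=4.
Step 43. [r3c1∈{2}] only 2 remains possible at r3c1, so r3c1=2.
Step 44. [r2c8∈{6}] nothing but 6 survives at r2c8 ⇒ r2c8=6.
Step 45. [r1c2∈{5}] only 5 remains possible at r1c2. So r1c2=5.
Step 46. [r6c5∈{4}] r6c5 is down to just 4. So r6c5=4.
Step 47. [r6c7∈{1}] r6c7's peers cover all but 1 ⇒ r6c7=1.

Answer: 9 5 6 1 7 4 2 8 3 / 1 4 8 9 3 2 5 6 7 / 2 7 3 5 6 8 4 1 9 / 4 9 2 6 1 3 7 5 8 / 6 3 1 8 5 7 9 4 2 / 5 8 7 2 4 9 1 3 6 / 7 2 4 3 8 1 6 9 5 / 3 6 9 4 2 5 8 7 1 / 8 1 5 7 9 6 3 2 4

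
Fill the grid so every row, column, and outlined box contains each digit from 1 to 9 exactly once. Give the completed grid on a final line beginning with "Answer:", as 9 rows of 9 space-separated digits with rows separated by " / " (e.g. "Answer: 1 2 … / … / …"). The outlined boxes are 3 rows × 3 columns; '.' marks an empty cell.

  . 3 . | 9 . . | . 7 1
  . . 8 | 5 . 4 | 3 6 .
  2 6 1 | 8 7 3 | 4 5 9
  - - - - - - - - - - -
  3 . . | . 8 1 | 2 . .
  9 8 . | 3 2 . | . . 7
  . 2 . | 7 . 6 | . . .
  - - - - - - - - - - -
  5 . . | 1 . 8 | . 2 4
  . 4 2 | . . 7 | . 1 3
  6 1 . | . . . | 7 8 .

Step 1. [r6c5∈{4,5,9}] 9 has one home in box 5: r6c5. So r6c5=9.
Step 2. [r4c2∈{5,7}] across col 2, 5 lands solely at r4c2. So r4c2=5.
Step 3. [r6c3∈{4}] only 4 remains possible at r6c3 ⇒ r6c3=4.
Step 4. [r9c9∈{5}] nothing but 5 survives at r9c9, so r9c9=5.
Step 5. [r5c7∈{1,5,6}] 1 has one home in row 5: r5c7. So r5c7=1.
Step 6. [r8c4∈{6}] r8c4 is down to just 6. So r8c4=6.
Step 7. [r9c4∈{2,4}] 2 has one home in col 4: r9c4. So r9c4=2.
Step 8. [r4c3∈{6,7}] in row 4, 7 fits only at r4c3 ⇒ r4c3=7.
Step 9. [r7c2∈{7,9}] r7c2 is the only open cell in row 7 admitting 7 ⇒ r7c2=7.
Step 10. [r7c5∈{3}] nothing but 3 survives at r7c5. So r7c5=3.
Step 11. [r7c3∈{9}] r7c3's peers cover all but 9. So r7c3=9.
Step 12. [r4c8∈{4,9}] 9 has one home in row 4: r4c8. So r4c8=9.
Step 13. [r6c9∈{8}] r6c9's peers cover all but 8. So r6c9=8.
Step 14. [r5c3∈{6}] r5c3 has the single candidate 6, so r5c3=6.
Step 15. [r8c1∈{8}] only 8 remains possible at r8c1, so r8c1=8.
Step 16. [r6c7∈{5}] r6c7 has the single candidate 5. So r6c7=5.
Step 17. [r1c1∈{4}] only 4 remains possible at r1c1. So r1c1=4.
Step 18. [r2c1∈{7}] only 7 remains possible at r2c1 ⇒ r2c1=7.
Step 19. [r9c5∈{4}] r9c5 has the single candidate 4, so r9c5=4.
Step 20. [r1c7∈{8}] r1c7 is down to just 8. So r1c7=8.
Step 21. [r1c3∈{5}] only 5 remains possible at r1c3, so r1c3=5.
Step 22. [r2c9∈{2}] r2c9 has the single candidate 2, so r2c9=2.
Step 23. [r8c7∈{9}] r8c7 is down to just 9, so r8c7=9.
Step 24. [r8c5∈{5}] only 5 remains possible at r8c5. So r8c5=5.
Step 25. [r9c6∈{9}] r9c6 has the single candidate 9 ⇒ r9c6=9.
Step 26. [r6c1∈{1}] r6c1's peers cover all but 1 ⇒ r6c1=1.
Step 27. [r1c5∈{6}] r1c5 has the single candidate 6 ⇒ r1c5=6.
Step 28. [r1c6∈{2}] r1c6's peers cover all but 2, so r1c6=2.
Step 29. [r4c9∈{6}] r4c9 is down to just 6, so r4c9=6.
Step 30. [r2c2∈{9}] only 9 remains possible at r2c2, so r2c2=9.
Step 31. [r2c5∈{1}] r2c5 is down to just 1. So r2c5=1.
Step 32. [r5c8∈{4}] only 4 remains possible at r5c8. So r5c8=4.
Step 33. [r6c8∈{3}] r6c8 is down to just 3 ⇒ r6c8=3.
Step 34. [r4c4∈{4}] only 4 remains possible at r4c4. So r4c4=4.
Step 35. [r9c3∈{3}] r9c3 has the single candidate 3. So r9c3=3.
Step 36. [r7c7∈{6}] nothing but 6 survives at r7c7. So r7c7=6.
Step 37. [r5c6∈{5}] r5c6 is down to just 5. So r5c6=5.

Answer: 4 3 5 9 6 2 8 7 1 / 7 9 8 5 1 4 3 6 2 / 2 6 1 8 7 3 4 5 9 / 3 5 7 4 8 1 2 9 6 / 9 8 6 3 2 5 1 4 7 / 1 2 4 7 9 6 5 3 8 / 5 7 9 1 3 8 6 2 4 / 8 4 2 6 5 7 9 1 3 / 6 1 3 2 4 9 7 8 5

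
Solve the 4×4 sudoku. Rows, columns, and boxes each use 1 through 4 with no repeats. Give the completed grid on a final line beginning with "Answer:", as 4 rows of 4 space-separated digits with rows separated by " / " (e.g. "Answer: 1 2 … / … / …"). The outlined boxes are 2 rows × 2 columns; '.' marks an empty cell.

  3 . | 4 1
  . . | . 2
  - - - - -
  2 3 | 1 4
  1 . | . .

Step 1. [r2c3∈{3}] r2c3's peers cover all but 3 ⇒ r2c3=3.
Step 2. [r2c1∈{4}] r2c1 has the single candidate 4 ⇒ r2c1=4.
Step 3. [r1c2∈{2}] nothing but 2 survives at r1c2 ⇒ r1c2=2.
Step 4. [r4c2∈{4}] r4c2's peers cover all but 4 ⇒ r4c2=4.
Step 5. [r4c3∈{2}] only 2 remains possible at r4c3. So r4c3=2.
Step 6. [r2c2∈{1}] r2c2 has the single candidate 1 ⇒ r2c2=1.
Step 7. [r4c4∈{3}] only 3 remains possible at r4c4. So r4c4=3.

Answer: 3 2 4 1 / 4 1 3 2 / 2 3 1 4 / 1 4 2 3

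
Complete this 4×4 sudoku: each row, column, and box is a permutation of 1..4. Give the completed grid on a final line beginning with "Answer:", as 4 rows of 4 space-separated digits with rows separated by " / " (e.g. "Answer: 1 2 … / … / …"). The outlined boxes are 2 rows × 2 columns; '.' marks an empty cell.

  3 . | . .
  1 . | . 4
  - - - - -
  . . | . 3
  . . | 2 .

Step 1. [r4c4∈{1}] only 1 remains possible at r4c4, so r4c4=1.
Step 2. [r4c1∈{4}] only 4 remains possible at r4c1 ⇒ r4c1=4.
Step 3. [r2c2∈{2}] nothing but 2 survives at r2c2, so r2c2=2.
Step 4. [r1c2∈{4}] r1c2 has the single candidate 4 ⇒ r1c2=4.
Step 5. [r4c2∈{3}] r4c2 has the single candidate 3. So r4c2=3.
Step 6. [r2c3∈{3}] r2c3's peers cover all but 3 ⇒ r2c3=3.
Step 7. [r3c1∈{2}] only 2 remains possible at r3c1, so r3c1=2.
Step 8. [r1c3∈{1}] r1c3's peers cover all but 1. So r1c3=1.
Step 9. [r3c2∈{1}] r3c2 has the single candidate 1, so r3c2=1.
Step 10. [r3c3∈{4}] r3c3's peers cover all but 4 ⇒ r3c3=4.
Step 11. [r1c4∈{2}] r1c4 is down to just 2, so r1c4=2.

Answer: 3 4 1 2 / 1 2 3 4 / 2 1 4 3 / 4 3 2 1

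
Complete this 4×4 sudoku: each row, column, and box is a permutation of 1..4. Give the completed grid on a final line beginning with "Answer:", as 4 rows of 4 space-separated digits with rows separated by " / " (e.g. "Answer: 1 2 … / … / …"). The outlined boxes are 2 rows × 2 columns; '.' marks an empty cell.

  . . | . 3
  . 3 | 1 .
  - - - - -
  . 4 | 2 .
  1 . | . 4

Step 1. [r2c1∈{2,4}] across row 2, 4 lands solely at r2c1 ⇒ r2c1=4.
Step 2. [r1c2∈{1,2}] r1c2 is the only open cell in row 1 admitting 1 ⇒ r1c2=1.
Step 3. [r3c4∈{1}] r3c4 is down to just 1. So r3c4=1.
Step 4. [r1c3∈{4}] only 4 remains possible at r1c3, so r1c3=4.
Step 5. [r2c4∈{2}] r2c4's peers cover all but 2 ⇒ r2c4=2.
Step 6. [r3c1∈{3}] r3c1 is down to just 3, so r3c1=3.
Step 7. [r1c1∈{2}] r1c1 is down to just 2, so r1c1=2.
Step 8. [r4c3∈{3}] r4c3 has the single candidate 3. So r4c3=3.
Step 9. [r4c2∈{2}] r4c2 is down to just 2 ⇒ r4c2=2.

Answer: 2 1 4 3 / 4 3 1 2 / 3 4 2 1 / 1 2 3 4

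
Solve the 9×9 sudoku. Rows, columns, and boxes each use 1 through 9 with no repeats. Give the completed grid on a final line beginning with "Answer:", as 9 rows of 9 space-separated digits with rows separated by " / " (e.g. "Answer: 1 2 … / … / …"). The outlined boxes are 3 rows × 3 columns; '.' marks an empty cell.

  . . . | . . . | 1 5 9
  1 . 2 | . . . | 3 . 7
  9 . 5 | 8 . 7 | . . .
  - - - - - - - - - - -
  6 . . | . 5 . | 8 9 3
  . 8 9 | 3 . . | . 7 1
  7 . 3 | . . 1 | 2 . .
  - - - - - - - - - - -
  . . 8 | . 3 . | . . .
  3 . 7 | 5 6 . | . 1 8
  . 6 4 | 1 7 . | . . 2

Step 1. [r2c2∈{4}] r2c2's peers cover all but 4. So r2c2=4.
Step 2. [r5c1∈{2,4,5}] across col 1, 4 lands solely at r5c1, so r5c1=4.
Step 3. [r7c1∈{2,5}] r7c1 is the only open cell in col 1 admitting 2 ⇒ r7c1=2.
Step 4. [r8c6∈{2,4,9}] r8c6 is the only open cell in row 8 admitting 2, so r8c6=2.
Step 5. [r4c6∈{4}] r4c6's peers cover all but 4, so r4c6=4.
Step 6. [r7c4∈{4,9}] in box 8, 4 fits only at r7c4 ⇒ r7c4=4.
Step 7. [r7c8∈{6}] nothing but 6 survives at r7c8, so r7c8=6.
Step 8. [r7c6∈{9}] nothing but 9 survives at r7c6 ⇒ r7c6=9.
Step 9. [r7c9∈{5}] nothing but 5 survives at r7c9. So r7c9=5.
Step 10. [r5c6∈{6}] only 6 remains possible at r5c6, so r5c6=6.
Step 11. [r5c5∈{2}] r5c5 is down to just 2 ⇒ r5c5=2.
Step 12. [r2c5∈{9}] nothing but 9 survives at r2c5 ⇒ r2c5=9.
Step 13. [r8c7∈{4,9}] row 8 places 4 nowhere but r8c7, so r8c7=4.
Step 14. [r6c9∈{4,6}] row 6 places 6 nowhere but r6c9. So r6c9=6.
Step 15. [r3c9∈{4}] r3c9 has the single candidate 4, so r3c9=4.
Step 16. [r1c3∈{6}] r1c3 is down to just 6 ⇒ r1c3=6.
Step 17. [r3c2∈{3}] only 3 remains possible at r3c2, so r3c2=3.
Step 18. [r7c2∈{1}] only 1 remains possible at r7c2. So r7c2=1.
Step 19. [r3c5∈{1}] r3c5 is down to just 1, so r3c5=1.
Step 20. [r4c2∈{2}] r4c2's peers cover all but 2, so r4c2=2.
Step 21. [r4c3∈{1}] r4c3 has the single candidate 1. So r4c3=1.
Step 22. [r1c5∈{4}] r1c5's peers cover all but 4 ⇒ r1c5=4.
Step 23. [r1c2∈{7}] r1c2 has the single candidate 7, so r1c2=7.
Step 24. [r1c1∈{8}] nothing but 8 survives at r1c1, so r1c1=8.
Step 25. [r8c2∈{9}] only 9 remains possible at r8c2. So r8c2=9.
Step 26. [r7c7∈{7}] r7c7 is down to just 7. So r7c7=7.
Step 27. [r2c4∈{6}] r2c4 is down to just 6, so r2c4=6.
Step 28. [r6c8∈{4}] r6c8 is down to just 4. So r6c8=4.
Step 29. [r9c8∈{3}] r9c8 is down to just 3 ⇒ r9c8=3.
Step 30. [r5c7∈{5}] r5c7's peers cover all but 5 ⇒ r5c7=5.
Step 31. [r6c4∈{9}] r6c4 has the single candidate 9 ⇒ r6c4=9.
Step 32. [r6c5∈{8}] r6c5 is down to just 8 ⇒ r6c5=8.
Step 33. [r6c2∈{5}] r6c2 has the single candidate 5. So r6c2=5.
Step 34. [r9c1∈{5}] only 5 remains possible at r9c1 ⇒ r9c1=5.
Step 35. [r2c6∈{5}] only 5 remains possible at r2c6, so r2c6=5.
Step 36. [r9c7∈{9}] nothing but 9 survives at r9c7, so r9c7=9.
Step 37. [r1c4∈{2}] r1c4 has the single candidate 2, so r1c4=2.
Step 38. [r3c8∈{2}] r3c8 is down to just 2. So r3c8=2.
Step 39. [r1c6∈{3}] r1c6 is down to just 3 ⇒ r1c6=3.
Step 40. [r4c4∈{7}] r4c4's peers cover all but 7. So r4c4=7.
Step 41. [r9c6∈{8}] r9c6 is down to just 8. So r9c6=8.
Step 42. [r2c8∈{8}] nothing but 8 survives at r2c8. So r2c8=8.
Step 43. [r3c7∈{6}] r3c7 is down to just 6, so r3c7=6.

Answer: 8 7 6 2 4 3 1 5 9 / 1 4 2 6 9 5 3 8 7 / 9 3 5 8 1 7 6 2 4 / 6 2 1 7 5 4 8 9 3 / 4 8 9 3 2 6 5 7 1 / 7 5 3 9 8 1 2 4 6 / 2 1 8 4 3 9 7 6 5 / 3 9 7 5 6 2 4 1 8 / 5 6 4 1 7 8 9 3 2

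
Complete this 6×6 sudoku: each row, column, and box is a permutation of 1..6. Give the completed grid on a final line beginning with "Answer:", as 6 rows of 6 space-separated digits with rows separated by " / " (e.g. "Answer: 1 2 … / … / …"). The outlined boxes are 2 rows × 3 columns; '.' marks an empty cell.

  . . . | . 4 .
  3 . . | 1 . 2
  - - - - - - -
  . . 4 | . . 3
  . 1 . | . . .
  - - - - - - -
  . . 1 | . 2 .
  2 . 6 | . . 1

Step 1. [r2c3∈{5}] r2c3 has the single candidate 5 ⇒ r2c3=5.
Step 2. [r5c1∈{4,5}] 4 has one home in col 1: r5c1, so r5c1=4.
Step 3. [r2c5∈{6}] only 6 remains possible at r2c5 ⇒ r2c5=6.
Step 4. [r4c5∈{5}] nothing but 5 survives at r4c5 ⇒ r4c5=5.
Step 5. [r4c1∈{6}] only 6 remains possible at r4c1 ⇒ r4c1=6.
Step 6. [r6c5∈{3}] r6c5 is down to just 3, so r6c5=3.
Step 7. [r6c2∈{5}] r6c2 has the single candidate 5. So r6c2=5.
Step 8. [r3c2∈{2}] r3c2's peers cover all but 2, so r3c2=2.
Step 9. [r1c6∈{5}] r1c6 is down to just 5, so r1c6=5.
Step 10. [r4c6∈{4}] r4c6 has the single candidate 4, so r4c6=4.
Step 11. [r5c6∈{6}] r5c6's peers cover all but 6. So r5c6=6.
Step 12. [r1c2∈{6}] nothing but 6 survives at r1c2. So r1c2=6.
Step 13. [r5c4∈{5}] r5c4's peers cover all but 5. So r5c4=5.
Step 14. [r1c4∈{3}] r1c4 has the single candidate 3, so r1c4=3.
Step 15. [r4c3∈{3}] r4c3's peers cover all but 3, so r4c3=3.
Step 16. [r4c4∈{2}] nothing but 2 survives at r4c4 ⇒ r4c4=2.
Step 17. [r5c2∈{3}] r5c2 is down to just 3. So r5c2=3.
Step 18. [r2c2∈{4}] r2c2 has the single candidate 4 ⇒ r2c2=4.
Step 19. [r6c4∈{4}] nothing but 4 survives at r6c4. So r6c4=4.
Step 20. [r1c1∈{1}] nothing but 1 survives at r1c1. So r1c1=1.
Step 21. [r3c4∈{6}] nothing but 6 survives at r3c4, so r3c4=6.
Step 22. [r3c5∈{1}] r3c5's peers cover all but 1, so r3c5=1.
Step 23. [r1c3∈{2}] r1c3 is down to just 2 ⇒ r1c3=2.
Step 24. [r3c1∈{5}] r3c1 has the single candidate 5, so r3c1=5.

Answer: 1 6 2 3 4 5 / 3 4 5 1 6 2 / 5 2 4 6 1 3 / 6 1 3 2 5 4 / 4 3 1 5 2 6 / 2 5 6 4 3 1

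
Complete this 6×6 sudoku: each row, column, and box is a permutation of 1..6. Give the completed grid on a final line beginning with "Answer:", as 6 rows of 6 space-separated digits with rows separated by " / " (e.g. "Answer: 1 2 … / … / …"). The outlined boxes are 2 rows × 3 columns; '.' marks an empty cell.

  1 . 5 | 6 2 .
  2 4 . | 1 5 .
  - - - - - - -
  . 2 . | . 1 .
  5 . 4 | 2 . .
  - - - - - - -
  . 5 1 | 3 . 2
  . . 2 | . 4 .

Step 1. [r2c6∈{3}] nothing but 3 survives at r2c6, so r2c6=3.
Step 2. [r4c6∈{6}] only 6 remains possible at r4c6 ⇒ r4c6=6.
Step 3. [r3c3∈{3,6}] r3c3 is the only open cell in col 3 admitting 3, so r3c3=3.
Step 4. [r6c2∈{3,6}] across col 2, 6 lands solely at r6c2. So r6c2=6.
Step 5. [r3c4∈{4,5}] across col 4, 4 lands solely at r3c4 ⇒ r3c4=4.
Step 6. [r6c6∈{1,5}] in row 6, 1 fits only at r6c6 ⇒ r6c6=1.
Step 7. [r6c1∈{3}] nothing but 3 survives at r6c1, so r6c1=3.
Step 8. [r3c6∈{5}] only 5 remains possible at r3c6 ⇒ r3c6=5.
Step 9. [r6c4∈{5}] r6c4 is down to just 5, so r6c4=5.
Step 10. [r2c3∈{6}] only 6 remains possible at r2c3. So r2c3=6.
Step 11. [r4c5∈{3}] only 3 remains possible at r4c5 ⇒ r4c5=3.
Step 12. [r4c2∈{1}] r4c2's peers cover all but 1, so r4c2=1.
Step 13. [r5c1∈{4}] r5c1 has the single candidate 4. So r5c1=4.
Step 14. [r1c2∈{3}] r1c2 has the single candidate 3. So r1c2=3.
Step 15. [r5c5∈{6}] only 6 remains possible at r5c5, so r5c5=6.
Step 16. [r3c1∈{6}] only 6 remains possible at r3c1 ⇒ r3c1=6.
Step 17. [r1c6∈{4}] nothing but 4 survives at r1c6, so r1c6=4.

Answer: 1 3 5 6 2 4 / 2 4 6 1 5 3 / 6 2 3 4 1 5 / 5 1 4 2 3 6 / 4 5 1 3 6 2 / 3 6 2 5 4 1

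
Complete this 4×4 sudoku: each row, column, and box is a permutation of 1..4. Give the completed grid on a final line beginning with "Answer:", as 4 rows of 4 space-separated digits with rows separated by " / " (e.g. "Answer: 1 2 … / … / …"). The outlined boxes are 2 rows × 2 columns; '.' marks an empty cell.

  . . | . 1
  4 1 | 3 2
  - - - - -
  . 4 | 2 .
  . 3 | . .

Step 1. [r4c3∈{1,4}] in col 3, 1 fits only at r4c3 ⇒ r4c3=1.
Step 2. [r1c2∈{2}] r1c2 is down to just 2. So r1c2=2.
Step 3. [r1c3∈{4}] r1c3 has the single candidate 4. So r1c3=4.
Step 4. [r4c4∈{4}] r4c4's peers cover all but 4. So r4c4=4.
Step 5. [r3c4∈{3}] r3c4's peers cover all but 3 ⇒ r3c4=3.
Step 6. [r3c1∈{1}] nothing but 1 survives at r3c1, so r3c1=1.
Step 7. [r1c1∈{3}] nothing but 3 survives at r1c1. So r1c1=3.
Step 8. [r4c1∈{2}] r4c1 is down to just 2. So r4c1=2.

Answer: 3 2 4 1 / 4 1 3 2 / 1 4 2 3 / 2 3 1 4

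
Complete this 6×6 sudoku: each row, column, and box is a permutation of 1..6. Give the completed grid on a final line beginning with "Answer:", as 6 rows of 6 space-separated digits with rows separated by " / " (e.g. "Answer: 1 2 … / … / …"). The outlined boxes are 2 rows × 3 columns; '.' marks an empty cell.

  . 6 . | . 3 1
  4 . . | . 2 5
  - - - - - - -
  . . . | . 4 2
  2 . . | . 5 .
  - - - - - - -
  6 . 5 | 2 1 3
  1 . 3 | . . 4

Step 1. [r3c1∈{3,5}] across col 1, 3 lands solely at r3c1 ⇒ r3c1=3.
Step 2. [r2c3∈{1}] nothing but 1 survives at r2c3 ⇒ r2c3=1.
Step 3. [r2c4∈{6}] r2c4 is down to just 6 ⇒ r2c4=6.
Step 4. [r4c3∈{4,6}] 4 has one home in col 3: r4c3 ⇒ r4c3=4.
Step 5. [r4c2∈{1}] only 1 remains possible at r4c2. So r4c2=1.
Step 6. [r5c2∈{4}] nothing but 4 survives at r5c2 ⇒ r5c2=4.
Step 7. [r4c4∈{3}] r4c4 is down to just 3 ⇒ r4c4=3.
Step 8. [r1c4∈{4}] nothing but 4 survives at r1c4. So r1c4=4.
Step 9. [r3c4∈{1}] nothing but 1 survives at r3c4, so r3c4=1.
Step 10. [r6c2∈{2}] r6c2's peers cover all but 2, so r6c2=2.
Step 11. [r4c6∈{6}] nothing but 6 survives at r4c6. So r4c6=6.
Step 12. [r3c3∈{6}] nothing but 6 survives at r3c3, so r3c3=6.
Step 13. [r3c2∈{5}] nothing but 5 survives at r3c2. So r3c2=5.
Step 14. [r1c3∈{2}] nothing but 2 survives at r1c3 ⇒ r1c3=2.
Step 15. [r1c1∈{5}] r1c1's peers cover all but 5. So r1c1=5.
Step 16. [r2c2∈{3}] nothing but 3 survives at r2c2, so r2c2=3.
Step 17. [r6c5∈{6}] nothing but 6 survives at r6c5. So r6c5=6.
Step 18. [r6c4∈{5}] nothing but 5 survives at r6c4, so r6c4=5.

Answer: 5 6 2 4 3 1 / 4 3 1 6 2 5 / 3 5 6 1 4 2 / 2 1 4 3 5 6 / 6 4 5 2 1 3 / 1 2 3 5 6 4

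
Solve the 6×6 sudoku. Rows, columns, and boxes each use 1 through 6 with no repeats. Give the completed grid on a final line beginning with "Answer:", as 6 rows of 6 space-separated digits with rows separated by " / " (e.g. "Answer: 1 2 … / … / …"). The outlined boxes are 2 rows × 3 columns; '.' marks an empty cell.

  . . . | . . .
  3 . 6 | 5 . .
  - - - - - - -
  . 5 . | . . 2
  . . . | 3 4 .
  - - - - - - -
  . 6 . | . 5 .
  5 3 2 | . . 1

Step 1. [r4c3∈{1}] r4c3 has the single candidate 1 ⇒ r4c3=1.
Step 2. [r5c3∈{4}] nothing but 4 survives at r5c3. So r5c3=4.
Step 3. [r1c5∈{1,2,3,6}] 3 has one home in col 5: r1c5 ⇒ r1c5=3.
Step 4. [r2c6∈{4}] only 4 remains possible at r2c6, so r2c6=4.
Step 5. [r1c2∈{1,2,4}] col 2 places 4 nowhere but r1c2. So r1c2=4.
Step 6. [r2c2∈{1,2}] across col 2, 1 lands solely at r2c2, so r2c2=1.
Step 7. [r1c4∈{1,2,6}] row 1 places 1 nowhere but r1c4. So r1c4=1.
Step 8. [r3c4∈{6}] r3c4's peers cover all but 6, so r3c4=6.
Step 9. [r4c2∈{2}] r4c2's peers cover all but 2. So r4c2=2.
Step 10. [r2c5∈{2}] only 2 remains possible at r2c5 ⇒ r2c5=2.
Step 11. [r5c4∈{2}] r5c4 is down to just 2, so r5c4=2.
Step 12. [r3c3∈{3}] r3c3 is down to just 3, so r3c3=3.
Step 13. [r1c1∈{2}] r1c1 has the single candidate 2 ⇒ r1c1=2.
Step 14. [r1c3∈{5}] only 5 remains possible at r1c3 ⇒ r1c3=5.
Step 15. [r6c4∈{4}] nothing but 4 survives at r6c4, so r6c4=4.
Step 16. [r4c1∈{6}] nothing but 6 survives at r4c1 ⇒ r4c1=6.
Step 17. [r6c5∈{6}] only 6 remains possible at r6c5 ⇒ r6c5=6.
Step 18. [r5c6∈{3}] r5c6's peers cover all but 3. So r5c6=3.
Step 19. [r3c5∈{1}] only 1 remains possible at r3c5, so r3c5=1.
Step 20. [r1c6∈{6}] r1c6 has the single candidate 6. So r1c6=6.
Step 21. [r3c1∈{4}] r3c1 is down to just 4, so r3c1=4.
Step 22. [r4c6∈{5}] nothing but 5 survives at r4c6 ⇒ r4c6=5.
Step 23. [r5c1∈{1}] r5c1 is down to just 1, so r5c1=1.

Answer: 2 4 5 1 3 6 / 3 1 6 5 2 4 / 4 5 3 6 1 2 / 6 2 1 3 4 5 / 1 6 4 2 5 3 / 5 3 2 4 6 1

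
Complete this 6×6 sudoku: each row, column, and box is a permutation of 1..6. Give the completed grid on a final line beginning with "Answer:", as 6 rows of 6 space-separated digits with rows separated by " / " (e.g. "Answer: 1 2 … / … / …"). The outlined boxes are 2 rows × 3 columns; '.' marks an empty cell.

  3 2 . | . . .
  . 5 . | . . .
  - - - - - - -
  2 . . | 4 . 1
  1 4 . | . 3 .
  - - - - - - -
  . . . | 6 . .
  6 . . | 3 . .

Step 1. [r5c1∈{4,5}] r5c1 is the only open cell in col 1 admitting 5, so r5c1=5.
Step 2. [r3c2∈{3,6}] r3c2 is the only open cell in col 2 admitting 6. So r3c2=6.
Step 3. [r3c5∈{5}] r3c5 has the single candidate 5. So r3c5=5.
Step 4. [r6c2∈{1}] only 1 remains possible at r6c2. So r6c2=1.
Step 5. [r2c1∈{4}] r2c1 is down to just 4 ⇒ r2c1=4.
Step 6. [r5c5∈{1,2,4}] 1 has one home in row 5: r5c5, so r5c5=1.
Step 7. [r6c6∈{2,4,5}] 5 has one home in row 6: r6c6. So r6c6=5.
Step 8. [r4c6∈{2,6}] row 4 places 6 nowhere but r4c6 ⇒ r4c6=6.
Step 9. [r1c6∈{4}] nothing but 4 survives at r1c6, so r1c6=4.
Step 10. [r5c6∈{2}] r5c6 has the single candidate 2 ⇒ r5c6=2.
Step 11. [r2c5∈{2,6}] col 5 places 2 nowhere but r2c5. So r2c5=2.
Step 12. [r5c3∈{3,4}] r5c3 is the only open cell in row 5 admitting 4 ⇒ r5c3=4.
Step 13. [r2c3∈{1,6}] r2c3 is the only open cell in row 2 admitting 6 ⇒ r2c3=6.
Step 14. [r1c4∈{1,5}] in row 1, 5 fits only at r1c4, so r1c4=5.
Step 15. [r1c3∈{1}] only 1 remains possible at r1c3 ⇒ r1c3=1.
Step 16. [r3c3∈{3}] r3c3 is down to just 3 ⇒ r3c3=3.
Step 17. [r6c3∈{2}] only 2 remains possible at r6c3. So r6c3=2.
Step 18. [r2c6∈{3}] r2c6 has the single candidate 3 ⇒ r2c6=3.
Step 19. [r5c2∈{3}] r5c2 has the single candidate 3, so r5c2=3.
Step 20. [r4c3∈{5}] only 5 remains possible at r4c3 ⇒ r4c3=5.
Step 21. [r4c4∈{2}] r4c4's peers cover all but 2 ⇒ r4c4=2.
Step 22. [r2c4∈{1}] only 1 remains possible at r2c4, so r2c4=1.
Step 23. [r1c5∈{6}] r1c5 is down to just 6, so r1c5=6.
Step 24. [r6c5∈{4}] nothing but 4 survives at r6c5. So r6c5=4.

Answer: 3 2 1 5 6 4 / 4 5 6 1 2 3 / 2 6 3 4 5 1 / 1 4 5 2 3 6 / 5 3 4 6 1 2 / 6 1 2 3 4 5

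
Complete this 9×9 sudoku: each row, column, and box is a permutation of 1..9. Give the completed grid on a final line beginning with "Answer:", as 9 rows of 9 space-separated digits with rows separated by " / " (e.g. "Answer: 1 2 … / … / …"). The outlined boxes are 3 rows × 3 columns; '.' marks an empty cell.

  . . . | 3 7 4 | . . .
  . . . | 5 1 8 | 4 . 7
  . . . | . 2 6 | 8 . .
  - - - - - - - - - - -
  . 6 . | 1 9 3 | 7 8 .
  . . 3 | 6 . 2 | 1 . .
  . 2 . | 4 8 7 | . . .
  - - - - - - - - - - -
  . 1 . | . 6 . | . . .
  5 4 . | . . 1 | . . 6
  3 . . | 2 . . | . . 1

Step 1. [r7c9∈{2,3,4,5,8,9}] 8 has one home in col 9: r7c9. So r7c9=8.
Step 2. [r7c8∈{2,3,4,5,7,9}] 4 has one home in row 7: r7c8. So r7c8=4.
Step 3. [r3c4∈{9}] nothing but 9 survives at r3c4. So r3c4=9.
Step 4. [r7c7∈{2,3,5,9}] across row 7, 3 lands solely at r7c7. So r7c7=3.
Step 5. [r9c3∈{6,7,8,9}] row 9 places 6 nowhere but r9c3, so r9c3=6.
Step 6. [r9c2∈{7,8,9}] across row 9, 8 lands solely at r9c2. So r9c2=8.
Step 7. [r1c3∈{1,2,5,8,9}] r1c3 is the only open cell in col 3 admitting 8, so r1c3=8.
Step 8. [r5c5∈{5}] r5c5 is down to just 5. So r5c5=5.
Step 9. [r5c8∈{9}] r5c8's peers cover all but 9. So r5c8=9.
Step 10. [r1c9∈{2,5,9}] in col 9, 9 fits only at r1c9. So r1c9=9.
Step 11. [r1c2∈{5}] r1c2 is down to just 5. So r1c2=5.
Step 12. [r4c1∈{4}] r4c1 is down to just 4, so r4c1=4.
Step 13. [r2c2∈{3,9}] across col 2, 9 lands solely at r2c2, so r2c2=9.
Step 14. [r2c8∈{2,3,6}] in row 2, 3 fits only at r2c8. So r2c8=3.
Step 15. [r2c3∈{2}] r2c3's peers cover all but 2 ⇒ r2c3=2.
Step 16. [r3c9∈{5}] only 5 remains possible at r3c9. So r3c9=5.
Step 17. [r3c8∈{1}] r3c8 is down to just 1, so r3c8=1.
Step 18. [r3c1∈{7}] only 7 remains possible at r3c1, so r3c1=7.
Step 19. [r6c3∈{1,5,9}] col 3 places 1 nowhere but r6c3. So r6c3=1.
Step 20. [r7c6∈{5,9}] across row 7, 5 lands solely at r7c6 ⇒ r7c6=5.
Step 21. [r7c4∈{7}] r7c4's peers cover all but 7 ⇒ r7c4=7.
Step 22. [r9c8∈{5,7}] in row 9, 7 fits only at r9c8. So r9c8=7.
Step 23. [r7c3∈{9}] nothing but 9 survives at r7c3, so r7c3=9.
Step 24. [r6c8∈{5,6}] in col 8, 5 fits only at r6c8 ⇒ r6c8=5.
Step 25. [r1c8∈{2,6}] 6 has one home in col 8: r1c8, so r1c8=6.
Step 26. [r8c7∈{2,9}] across row 8, 9 lands solely at r8c7. So r8c7=9.
Step 27. [r1c1∈{1}] r1c1's peers cover all but 1. So r1c1=1.
Step 28. [r8c4∈{8}] nothing but 8 survives at r8c4 ⇒ r8c4=8.
Step 29. [r4c9∈{2}] r4c9's peers cover all but 2. So r4c9=2.
Step 30. [r8c5∈{3}] r8c5 has the single candidate 3. So r8c5=3.
Step 31. [r9c5∈{4}] nothing but 4 survives at r9c5 ⇒ r9c5=4.
Step 32. [r3c2∈{3}] nothing but 3 survives at r3c2 ⇒ r3c2=3.
Step 33. [r5c1∈{8}] r5c1 has the single candidate 8. So r5c1=8.
Step 34. [r8c3∈{7}] only 7 remains possible at r8c3 ⇒ r8c3=7.
Step 35. [r7c1∈{2}] nothing but 2 survives at r7c1, so r7c1=2.
Step 36. [r9c6∈{9}] r9c6 has the single candidate 9, so r9c6=9.
Step 37. [r5c2∈{7}] r5c2 is down to just 7. So r5c2=7.
Step 38. [r9c7∈{5}] r9c7 is down to just 5 ⇒ r9c7=5.
Step 39. [r3c3∈{4}] r3c3 is down to just 4, so r3c3=4.
Step 40. [r1c7∈{2}] only 2 remains possible at r1c7. So r1c7=2.
Step 41. [r6c7∈{6}] r6c7 is down to just 6, so r6c7=6.
Step 42. [r5c9∈{4}] nothing but 4 survives at r5c9 ⇒ r5c9=4.
Step 43. [r6c9∈{3}] r6c9 is down to just 3 ⇒ r6c9=3.
Step 44. [r8c8∈{2}] r8c8's peers cover all but 2. So r8c8=2.
Step 45. [r4c3∈{5}] only 5 remains possible at r4c3, so r4c3=5.
Step 46. [r2c1∈{6}] r2c1's peers cover all but 6. So r2c1=6.
Step 47. [r6c1∈{9}] only 9 remains possible at r6c1. So r6c1=9.

Answer: 1 5 8 3 7 4 2 6 9 / 6 9 2 5 1 8 4 3 7 / 7 3 4 9 2 6 8 1 5 / 4 6 5 1 9 3 7 8 2 / 8 7 3 6 5 2 1 9 4 / 9 2 1 4 8 7 6 5 3 / 2 1 9 7 6 5 3 4 8 / 5 4 7 8 3 1 9 2 6 / 3 8 6 2 4 9 5 7 1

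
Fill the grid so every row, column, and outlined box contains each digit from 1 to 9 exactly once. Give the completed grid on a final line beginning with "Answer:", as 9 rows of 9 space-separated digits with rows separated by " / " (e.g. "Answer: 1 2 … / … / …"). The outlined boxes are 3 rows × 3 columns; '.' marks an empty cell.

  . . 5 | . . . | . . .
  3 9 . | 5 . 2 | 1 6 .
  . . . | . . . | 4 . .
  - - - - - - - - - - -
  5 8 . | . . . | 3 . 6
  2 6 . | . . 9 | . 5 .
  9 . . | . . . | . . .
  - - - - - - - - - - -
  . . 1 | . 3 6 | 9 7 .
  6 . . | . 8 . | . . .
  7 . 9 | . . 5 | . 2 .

Step 1. [r6c2∈{1,3,4,7}] across box 4, 1 lands solely at r6c2 ⇒ r6c2=1.
Step 2. [r3c9∈{2,3,5,7,8,9}] 5 has one home in row 3: r3c9. So r3c9=5.
Step 3. [r1c9∈{2,3,7,8,9}] 9 has one home in col 9: r1c9. So r1c9=9.
Step 4. [r6c9∈{2,4,7,8}] col 9 places 2 nowhere but r6c9 ⇒ r6c9=2.
Step 5. [r8c4∈{1,2,4,7,9}] row 8 places 9 nowhere but r8c4 ⇒ r8c4=9.
Step 6. [r8c6∈{1,4,7}] across row 8, 7 lands solely at r8c6 ⇒ r8c6=7.
Step 7. [r3c3∈{2,6,7,8}] col 3 places 6 nowhere but r3c3. So r3c3=6.
Step 8. [r2c3∈{4,7,8}] in col 3, 8 fits only at r2c3, so r2c3=8.
Step 9. [r2c5∈{4,7}] in row 2, 4 fits only at r2c5 ⇒ r2c5=4.
Step 10. [r9c5∈{1}] only 1 remains possible at r9c5 ⇒ r9c5=1.
Step 11. [r5c5∈{7}] only 7 remains possible at r5c5. So r5c5=7.
Step 12. [r9c4∈{4}] r9c4's peers cover all but 4 ⇒ r9c4=4.
Step 13. [r5c7∈{8}] only 8 remains possible at r5c7, so r5c7=8.
Step 14. [r6c8∈{4}] r6c8 is down to just 4 ⇒ r6c8=4.
Step 15. [r8c3∈{2,3,4}] col 3 places 2 nowhere but r8c3 ⇒ r8c3=2.
Step 16. [r5c9∈{1}] r5c9 is down to just 1, so r5c9=1.
Step 17. [r5c4∈{3}] r5c4 is down to just 3 ⇒ r5c4=3.
Step 18. [r6c6∈{8}] r6c6 has the single candidate 8, so r6c6=8.
Step 19. [r3c1∈{1}] nothing but 1 survives at r3c1, so r3c1=1.
Step 20. [r1c7∈{2,7}] in col 7, 2 fits only at r1c7. So r1c7=2.
Step 21. [r7c2∈{4,5}] 5 has one home in row 7: r7c2. So r7c2=5.
Step 22. [r3c6∈{3}] r3c6 has the single candidate 3, so r3c6=3.
Step 23. [r7c1∈{4,8}] r7c1 is the only open cell in col 1 admitting 8 ⇒ r7c1=8.
Step 24. [r8c2∈{3,4}] box 7 places 4 nowhere but r8c2 ⇒ r8c2=4.
Step 25. [r6c4∈{6}] r6c4 is down to just 6, so r6c4=6.
Step 26. [r4c3∈{4,7}] in row 4, 7 fits only at r4c3 ⇒ r4c3=7.
Step 27. [r3c8∈{8}] nothing but 8 survives at r3c8, so r3c8=8.
Step 28. [r3c4∈{7}] nothing but 7 survives at r3c4, so r3c4=7.
Step 29. [r8c9∈{3}] r8c9's peers cover all but 3 ⇒ r8c9=3.
Step 30. [r1c6∈{1}] r1c6 has the single candidate 1 ⇒ r1c6=1.
Step 31. [r7c4∈{2}] r7c4 is down to just 2, so r7c4=2.
Step 32. [r9c9∈{8}] nothing but 8 survives at r9c9 ⇒ r9c9=8.
Step 33. [r1c2∈{7}] r1c2's peers cover all but 7. So r1c2=7.
Step 34. [r8c8∈{1}] nothing but 1 survives at r8c8, so r8c8=1.
Step 35. [r1c1∈{4}] r1c1's peers cover all but 4 ⇒ r1c1=4.
Step 36. [r3c2∈{2}] only 2 remains possible at r3c2, so r3c2=2.
Step 37. [r4c4∈{1}] only 1 remains possible at r4c4, so r4c4=1.
Step 38. [r1c8∈{3}] r1c8 has the single candidate 3. So r1c8=3.
Step 39. [r3c5∈{9}] only 9 remains possible at r3c5, so r3c5=9.
Step 40. [r8c7∈{5}] r8c7's peers cover all but 5, so r8c7=5.
Step 41. [r6c5∈{5}] only 5 remains possible at r6c5. So r6c5=5.
Step 42. [r5c3∈{4}] only 4 remains possible at r5c3 ⇒ r5c3=4.
Step 43. [r1c5∈{6}] nothing but 6 survives at r1c5. So r1c5=6.
Step 44. [r9c2∈{3}] only 3 remains possible at r9c2. So r9c2=3.
Step 45. [r2c9∈{7}] nothing but 7 survives at r2c9 ⇒ r2c9=7.
Step 46. [r9c7∈{6}] r9c7 has the single candidate 6. So r9c7=6.
Step 47. [r6c3∈{3}] r6c3 has the single candidate 3 ⇒ r6c3=3.
Step 48. [r6c7∈{7}] r6c7's peers cover all but 7, so r6c7=7.
Step 49. [r4c6∈{4}] r4c6's peers cover all but 4 ⇒ r4c6=4.
Step 50. [r7c9∈{4}] nothing but 4 survives at r7c9, so r7c9=4.
Step 51. [r4c5∈{2}] r4c5's peers cover all but 2. So r4c5=2.
Step 52. [r1c4∈{8}] only 8 remains possible at r1c4, so r1c4=8.
Step 53. [r4c8∈{9}] r4c8 is down to just 9, so r4c8=9.

Answer: 4 7 5 8 6 1 2 3 9 / 3 9 8 5 4 2 1 6 7 / 1 2 6 7 9 3 4 8 5 / 5 8 7 1 2 4 3 9 6 / 2 6 4 3 7 9 8 5 1 / 9 1 3 6 5 8 7 4 2 / 8 5 1 2 3 6 9 7 4 / 6 4 2 9 8 7 5 1 3 / 7 3 9 4 1 5 6 2 8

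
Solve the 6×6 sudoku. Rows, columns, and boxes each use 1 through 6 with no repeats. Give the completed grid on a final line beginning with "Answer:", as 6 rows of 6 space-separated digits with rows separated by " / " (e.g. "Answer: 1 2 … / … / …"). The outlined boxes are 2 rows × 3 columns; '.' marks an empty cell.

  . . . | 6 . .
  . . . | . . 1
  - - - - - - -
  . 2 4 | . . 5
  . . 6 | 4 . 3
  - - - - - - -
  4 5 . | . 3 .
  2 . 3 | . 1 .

Step 1. [r2c4∈{2,3,5}] 3 has one home in col 4: r2c4, so r2c4=3.
Step 2. [r4c1∈{1,5}] in row 4, 5 fits only at r4c1 ⇒ r4c1=5.
Step 3. [r1c2∈{1,3,4}] 3 has one home in col 2: r1c2 ⇒ r1c2=3.
Step 4. [r1c1∈{1}] r1c1's peers cover all but 1. So r1c1=1.
Step 5. [r5c6∈{2,6}] row 5 places 6 nowhere but r5c6. So r5c6=6.
Step 6. [r1c6∈{2,4}] col 6 places 2 nowhere but r1c6 ⇒ r1c6=2.
Step 7. [r1c5∈{4,5}] 4 has one home in row 1: r1c5 ⇒ r1c5=4.
Step 8. [r2c5∈{5}] r2c5 is down to just 5. So r2c5=5.
Step 9. [r2c1∈{6}] nothing but 6 survives at r2c1 ⇒ r2c1=6.
Step 10. [r3c1∈{3}] r3c1's peers cover all but 3 ⇒ r3c1=3.
Step 11. [r4c2∈{1}] only 1 remains possible at r4c2 ⇒ r4c2=1.
Step 12. [r3c5∈{6}] nothing but 6 survives at r3c5 ⇒ r3c5=6.
Step 13. [r2c3∈{2}] nothing but 2 survives at r2c3, so r2c3=2.
Step 14. [r6c2∈{6}] r6c2 has the single candidate 6, so r6c2=6.
Step 15. [r5c3∈{1}] r5c3 has the single candidate 1 ⇒ r5c3=1.
Step 16. [r6c6∈{4}] r6c6 is down to just 4 ⇒ r6c6=4.
Step 17. [r6c4∈{5}] r6c4 is down to just 5, so r6c4=5.
Step 18. [r5c4∈{2}] only 2 remains possible at r5c4. So r5c4=2.
Step 19. [r3c4∈{1}] nothing but 1 survives at r3c4. So r3c4=1.
Step 20. [r1c3∈{5}] r1c3 has the single candidate 5 ⇒ r1c3=5.
Step 21. [r4c5∈{2}] only 2 remains possible at r4c5, so r4c5=2.
Step 22. [r2c2∈{4}] only 4 remains possible at r2c2. So r2c2=4.

Answer: 1 3 5 6 4 2 / 6 4 2 3 5 1 / 3 2 4 1 6 5 / 5 1 6 4 2 3 / 4 5 1 2 3 6 / 2 6 3 5 1 4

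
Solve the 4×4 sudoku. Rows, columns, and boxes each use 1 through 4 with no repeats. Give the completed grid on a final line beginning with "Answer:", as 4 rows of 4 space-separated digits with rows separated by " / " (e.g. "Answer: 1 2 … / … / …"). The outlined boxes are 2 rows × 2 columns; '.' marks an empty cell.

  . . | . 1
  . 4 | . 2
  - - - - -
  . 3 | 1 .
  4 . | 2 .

Step 1. [r2c3∈{3}] r2c3's peers cover all but 3, so r2c3=3.
Step 2. [r1c2∈{2}] only 2 remains possible at r1c2 ⇒ r1c2=2.
Step 3. [r1c3∈{4}] nothing but 4 survives at r1c3, so r1c3=4.
Step 4. [r2c1∈{1}] r2c1's peers cover all but 1 ⇒ r2c1=1.
Step 5. [r4c4∈{3}] only 3 remains possible at r4c4. So r4c4=3.
Step 6. [r3c1∈{2}] nothing but 2 survives at r3c1. So r3c1=2.
Step 7. [r1c1∈{3}] r1c1 is down to just 3 ⇒ r1c1=3.
Step 8. [r4c2∈{1}] r4c2's peers cover all but 1, so r4c2=1.
Step 9. [r3c4∈{4}] r3c4 is down to just 4. So r3c4=4.

Answer: 3 2 4 1 / 1 4 3 2 / 2 3 1 4 / 4 1 2 3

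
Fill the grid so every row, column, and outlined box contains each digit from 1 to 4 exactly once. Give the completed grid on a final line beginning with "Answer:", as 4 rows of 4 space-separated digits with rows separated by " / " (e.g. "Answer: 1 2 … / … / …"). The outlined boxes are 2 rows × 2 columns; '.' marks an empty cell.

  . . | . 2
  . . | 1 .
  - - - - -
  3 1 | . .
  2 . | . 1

Step 1. [r2c1∈{4}] r2c1's peers cover all but 4, so r2c1=4.
Step 2. [r1c3∈{3,4}] 4 has one home in row 1: r1c3. So r1c3=4.
Step 3. [r2c2∈{2,3}] 2 has one home in row 2: r2c2. So r2c2=2.
Step 4. [r1c2∈{3}] nothing but 3 survives at r1c2. So r1c2=3.
Step 5. [r3c3∈{2}] only 2 remains possible at r3c3, so r3c3=2.
Step 6. [r4c3∈{3}] r4c3 is down to just 3, so r4c3=3.
Step 7. [r3c4∈{4}] r3c4 is down to just 4 ⇒ r3c4=4.
Step 8. [r2c4∈{3}] r2c4 is down to just 3. So r2c4=3.
Step 9. [r4c2∈{4}] nothing but 4 survives at r4c2. So r4c2=4.
Step 10. [r1c1∈{1}] r1c1's peers cover all but 1 ⇒ r1c1=1.

Answer: 1 3 4 2 / 4 2 1 3 / 3 1 2 4 / 2 4 3 1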